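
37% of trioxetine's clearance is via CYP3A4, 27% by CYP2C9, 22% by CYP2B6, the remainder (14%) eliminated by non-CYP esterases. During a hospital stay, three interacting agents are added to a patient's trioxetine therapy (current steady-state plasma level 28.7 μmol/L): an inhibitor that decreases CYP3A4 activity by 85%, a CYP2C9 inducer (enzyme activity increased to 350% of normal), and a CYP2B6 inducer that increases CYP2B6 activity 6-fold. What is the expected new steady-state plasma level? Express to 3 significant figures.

11.7 μmol/L

The CYP3A4 pathway (37% of clearance) is reduced to 0.15× activity: 0.37 × 0.15 = 0.0555.
The CYP2C9 pathway (27% of clearance) rises to 3.5× activity: 0.27 × 3.5 = 0.945.
The CYP2B6 pathway (22% of clearance) rises to 6× activity: 0.22 × 6 = 1.32.
The remaining 14% of clearance is unaffected.
Relative clearance = 0.0555 + 0.945 + 1.32 + 0.14 = 2.4605.
Dividing the baseline by the relative clearance: 28.7 / 2.4605 = 11.7 μmol/L.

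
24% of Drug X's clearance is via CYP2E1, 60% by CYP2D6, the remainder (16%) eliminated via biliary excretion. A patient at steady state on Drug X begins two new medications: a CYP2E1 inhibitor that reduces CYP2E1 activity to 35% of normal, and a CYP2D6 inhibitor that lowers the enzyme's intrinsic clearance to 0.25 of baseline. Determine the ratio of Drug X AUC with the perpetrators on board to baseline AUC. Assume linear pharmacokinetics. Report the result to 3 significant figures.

2.54

CYP2E1: 0.24 × 0.35 = 0.084
CYP2D6: 0.6 × 0.25 = 0.15
Other: 0.16 (unchanged)
New clearance relative to baseline: 0.084 + 0.15 + 0.16 = 0.394.
Net AUC ratio = 1 / 0.394 = 2.54.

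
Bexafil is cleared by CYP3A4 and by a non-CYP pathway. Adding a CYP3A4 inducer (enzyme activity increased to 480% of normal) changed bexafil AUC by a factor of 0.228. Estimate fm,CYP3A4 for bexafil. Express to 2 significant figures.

CL'/CL = 1 / 0.228 = 4.386
4.8·fm + (1 − fm) = 4.386
fm = (4.386 − 1) / (4.8 − 1) = 0.89

0.89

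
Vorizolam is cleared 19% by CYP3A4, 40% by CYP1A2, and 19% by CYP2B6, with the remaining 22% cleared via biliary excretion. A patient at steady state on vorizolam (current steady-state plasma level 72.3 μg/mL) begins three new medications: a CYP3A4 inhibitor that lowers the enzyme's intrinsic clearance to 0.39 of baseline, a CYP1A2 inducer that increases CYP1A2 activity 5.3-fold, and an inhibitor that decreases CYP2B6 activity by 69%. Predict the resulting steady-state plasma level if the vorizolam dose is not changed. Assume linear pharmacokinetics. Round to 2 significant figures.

The CYP3A4 pathway (19% of clearance) is reduced to 0.39× activity: 0.19 × 0.39 = 0.0741.
The CYP1A2 pathway (40% of clearance) increases to 5.3× activity: 0.4 × 5.3 = 2.12.
The CYP2B6 pathway (19% of clearance) is reduced to 0.31× activity: 0.19 × 0.31 = 0.0589.
Non-CYP routes (22%) are unchanged.
CL_new/CL_old = 0.0741 + 2.12 + 0.0589 + 0.22 = 2.473.
Steady-state plasma level ∝ 1/CL: new value = 72.3 / 2.473 = 29 μg/mL.

29 μg/mL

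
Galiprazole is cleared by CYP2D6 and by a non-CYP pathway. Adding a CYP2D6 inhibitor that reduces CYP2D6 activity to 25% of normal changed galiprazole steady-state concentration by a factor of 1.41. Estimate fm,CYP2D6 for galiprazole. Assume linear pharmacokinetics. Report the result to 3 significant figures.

0.388

Let x = fm,CYP2D6. Because steady-state concentration ∝ 1/CL, relative clearance fell to 1/1.41 = 0.7092.
Only the CYP2D6 route changed, so 0.7092 = x·0.25 + (1 − x), giving x = 0.388.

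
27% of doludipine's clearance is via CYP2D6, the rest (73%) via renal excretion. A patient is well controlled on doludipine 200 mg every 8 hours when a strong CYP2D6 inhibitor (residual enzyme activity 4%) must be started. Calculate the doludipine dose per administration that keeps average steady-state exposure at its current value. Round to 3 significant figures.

CYP2D6: 0.27 × 0.04 = 0.0108
Other: 0.73 (unchanged)
CL_new/CL_old = 0.0108 + 0.73 = 0.7408.
To maintain the same steady-state level, dose must scale with clearance: new dose = 200 × 0.7408 = 148 mg.

148 mg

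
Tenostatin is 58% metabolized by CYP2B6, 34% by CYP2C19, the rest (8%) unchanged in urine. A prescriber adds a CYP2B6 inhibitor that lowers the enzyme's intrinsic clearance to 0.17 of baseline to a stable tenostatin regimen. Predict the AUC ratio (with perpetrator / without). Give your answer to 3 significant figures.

The CYP2B6 pathway (58% of clearance) falls to 0.17× activity: 0.58 × 0.17 = 0.0986.
CYP2C19 (34%) and the residual 8% are unaffected.
Relative clearance = 0.0986 + 0.34 + 0.08 = 0.5186.
AUC is inversely proportional to clearance, so the fold-change is 1 / 0.5186 = 1.93.

1.93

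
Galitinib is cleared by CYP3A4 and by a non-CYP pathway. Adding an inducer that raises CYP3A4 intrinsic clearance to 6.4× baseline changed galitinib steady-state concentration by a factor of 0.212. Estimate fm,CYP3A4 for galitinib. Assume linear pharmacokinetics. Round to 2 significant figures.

0.69

CL'/CL = 1 / 0.212 = 4.717
6.4·fm + (1 − fm) = 4.717
fm = (4.717 − 1) / (6.4 − 1) = 0.69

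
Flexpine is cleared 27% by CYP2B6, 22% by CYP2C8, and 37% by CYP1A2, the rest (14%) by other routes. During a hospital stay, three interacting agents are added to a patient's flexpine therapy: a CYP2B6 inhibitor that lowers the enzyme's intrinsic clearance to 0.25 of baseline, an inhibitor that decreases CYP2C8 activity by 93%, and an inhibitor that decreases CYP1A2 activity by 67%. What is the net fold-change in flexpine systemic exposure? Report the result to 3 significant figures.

The CYP2B6 pathway (27% of clearance) drops to 0.25× activity: 0.27 × 0.25 = 0.0675.
The CYP2C8 pathway (22% of clearance) falls to 0.07× activity: 0.22 × 0.07 = 0.0154.
The CYP1A2 pathway (37% of clearance) is reduced to 0.33× activity: 0.37 × 0.33 = 0.1221.
Non-CYP routes (14%) are unchanged.
New clearance relative to baseline: 0.0675 + 0.0154 + 0.1221 + 0.14 = 0.345.
Systemic exposure ∝ 1/CL: fold-change = 1 / 0.345 = 2.90.

2.90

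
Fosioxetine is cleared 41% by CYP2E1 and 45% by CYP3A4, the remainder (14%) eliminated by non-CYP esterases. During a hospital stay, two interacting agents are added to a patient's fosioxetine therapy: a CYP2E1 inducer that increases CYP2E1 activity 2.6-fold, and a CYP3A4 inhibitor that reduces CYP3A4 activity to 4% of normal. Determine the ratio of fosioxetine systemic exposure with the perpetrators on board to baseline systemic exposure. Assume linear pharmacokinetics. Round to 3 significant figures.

0.817

The CYP2E1 pathway (41% of clearance) increases to 2.6× activity: 0.41 × 2.6 = 1.066.
The CYP3A4 pathway (45% of clearance) drops to 0.04× activity: 0.45 × 0.04 = 0.018.
Non-CYP routes (14%) are unchanged.
New clearance relative to baseline: 1.066 + 0.018 + 0.14 = 1.224.
Net systemic exposure ratio = 1 / 1.224 = 0.817.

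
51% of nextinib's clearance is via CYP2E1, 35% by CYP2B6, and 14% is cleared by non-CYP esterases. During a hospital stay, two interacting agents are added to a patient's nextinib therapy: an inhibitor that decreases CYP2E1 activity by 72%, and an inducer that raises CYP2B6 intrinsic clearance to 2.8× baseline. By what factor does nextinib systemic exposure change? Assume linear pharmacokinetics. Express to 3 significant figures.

0.792

CYP2E1: 0.51 × 0.28 = 0.1428
CYP2B6: 0.35 × 2.8 = 0.98
Other: 0.14 (unchanged)
Relative clearance = 0.1428 + 0.98 + 0.14 = 1.2628.
Systemic exposure ∝ 1/CL: fold-change = 1 / 1.2628 = 0.792.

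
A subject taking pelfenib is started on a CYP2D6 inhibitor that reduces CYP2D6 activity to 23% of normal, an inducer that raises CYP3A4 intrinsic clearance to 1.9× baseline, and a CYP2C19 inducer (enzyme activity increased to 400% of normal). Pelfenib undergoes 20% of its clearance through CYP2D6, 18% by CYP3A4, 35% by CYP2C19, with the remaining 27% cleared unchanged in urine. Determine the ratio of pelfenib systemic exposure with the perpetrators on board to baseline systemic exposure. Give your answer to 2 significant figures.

The CYP2D6 pathway (20% of clearance) is reduced to 0.23× activity: 0.2 × 0.23 = 0.046.
The CYP3A4 pathway (18% of clearance) is boosted to 1.9× activity: 0.18 × 1.9 = 0.342.
The CYP2C19 pathway (35% of clearance) is boosted to 4× activity: 0.35 × 4 = 1.4.
Non-CYP routes (27%) are unchanged.
CL_new/CL_old = 0.046 + 0.342 + 1.4 + 0.27 = 2.058.
Net systemic exposure ratio = 1 / 2.058 = 0.49.

0.49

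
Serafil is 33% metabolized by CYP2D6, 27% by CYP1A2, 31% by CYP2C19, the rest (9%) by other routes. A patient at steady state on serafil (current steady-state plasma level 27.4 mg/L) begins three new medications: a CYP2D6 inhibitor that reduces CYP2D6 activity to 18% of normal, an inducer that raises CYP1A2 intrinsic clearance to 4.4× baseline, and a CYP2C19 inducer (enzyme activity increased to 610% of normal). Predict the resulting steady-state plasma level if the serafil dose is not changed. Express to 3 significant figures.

8.49 mg/L

CYP2D6: 0.33 × 0.18 = 0.0594
CYP1A2: 0.27 × 4.4 = 1.188
CYP2C19: 0.31 × 6.1 = 1.891
Other: 0.09 (unchanged)
CL_new/CL_old = 0.0594 + 1.188 + 1.891 + 0.09 = 3.2284.
Steady-state plasma level ∝ 1/CL: new value = 27.4 / 3.2284 = 8.49 mg/L.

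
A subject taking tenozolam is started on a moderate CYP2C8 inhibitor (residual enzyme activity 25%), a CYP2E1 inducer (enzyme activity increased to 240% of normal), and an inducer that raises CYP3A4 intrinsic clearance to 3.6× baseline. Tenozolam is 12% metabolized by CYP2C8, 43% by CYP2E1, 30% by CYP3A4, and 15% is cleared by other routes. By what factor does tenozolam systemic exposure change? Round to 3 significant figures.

0.436

The CYP2C8 pathway (12% of clearance) drops to 0.25× activity: 0.12 × 0.25 = 0.03.
The CYP2E1 pathway (43% of clearance) is boosted to 2.4× activity: 0.43 × 2.4 = 1.032.
The CYP3A4 pathway (30% of clearance) increases to 3.6× activity: 0.3 × 3.6 = 1.08.
The remaining 15% of clearance is unaffected.
CL_new/CL_old = 0.03 + 1.032 + 1.08 + 0.15 = 2.292.
Because systemic exposure varies inversely with clearance, the combined effect is 1 / 2.292 = 0.436.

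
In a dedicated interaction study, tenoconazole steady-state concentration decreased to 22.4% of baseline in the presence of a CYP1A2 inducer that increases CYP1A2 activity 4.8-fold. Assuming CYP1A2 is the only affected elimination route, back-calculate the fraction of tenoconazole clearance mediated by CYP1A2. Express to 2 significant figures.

CL'/CL = 1 / 0.224 = 4.464
4.8·fm + (1 − fm) = 4.464
fm = (4.464 − 1) / (4.8 − 1) = 0.91

0.91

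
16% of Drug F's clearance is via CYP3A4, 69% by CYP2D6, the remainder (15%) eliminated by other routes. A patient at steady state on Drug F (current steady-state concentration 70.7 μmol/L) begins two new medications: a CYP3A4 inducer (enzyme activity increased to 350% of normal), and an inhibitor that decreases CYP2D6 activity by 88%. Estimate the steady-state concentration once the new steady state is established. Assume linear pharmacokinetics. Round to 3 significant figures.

89.2 μmol/L

The CYP3A4 pathway (16% of clearance) rises to 3.5× activity: 0.16 × 3.5 = 0.56.
The CYP2D6 pathway (69% of clearance) falls to 0.12× activity: 0.69 × 0.12 = 0.0828.
The remaining 15% of clearance is unaffected.
New clearance relative to baseline: 0.56 + 0.0828 + 0.15 = 0.7928.
Steady-state concentration ∝ 1/CL: new value = 70.7 / 0.7928 = 89.2 μmol/L.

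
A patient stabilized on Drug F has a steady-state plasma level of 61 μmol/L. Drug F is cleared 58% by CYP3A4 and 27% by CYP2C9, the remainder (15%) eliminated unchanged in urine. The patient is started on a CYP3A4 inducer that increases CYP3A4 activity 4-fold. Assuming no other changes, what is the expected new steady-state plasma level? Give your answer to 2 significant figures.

The CYP3A4 pathway (58% of clearance) is boosted to 4× activity: 0.58 × 4 = 2.32.
CYP2C9 (27%) and the residual 15% are unaffected.
CL_new/CL_old = 2.32 + 0.27 + 0.15 = 2.74.
New steady-state plasma level = baseline ÷ relative clearance = 61 / 2.74 = 22 μmol/L.

22 μmol/L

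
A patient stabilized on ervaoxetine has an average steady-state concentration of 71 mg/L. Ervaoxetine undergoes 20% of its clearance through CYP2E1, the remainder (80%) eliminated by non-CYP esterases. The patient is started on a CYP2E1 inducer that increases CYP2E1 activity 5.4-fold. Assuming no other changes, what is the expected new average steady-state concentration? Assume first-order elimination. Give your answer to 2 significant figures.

38 mg/L

CYP2E1: 0.2 × 5.4 = 1.08
Other: 0.8 (unchanged)
New clearance relative to baseline: 1.08 + 0.8 = 1.88.
Average steady-state concentration ∝ 1/CL, so new value = 71 / 1.88 = 38 mg/L.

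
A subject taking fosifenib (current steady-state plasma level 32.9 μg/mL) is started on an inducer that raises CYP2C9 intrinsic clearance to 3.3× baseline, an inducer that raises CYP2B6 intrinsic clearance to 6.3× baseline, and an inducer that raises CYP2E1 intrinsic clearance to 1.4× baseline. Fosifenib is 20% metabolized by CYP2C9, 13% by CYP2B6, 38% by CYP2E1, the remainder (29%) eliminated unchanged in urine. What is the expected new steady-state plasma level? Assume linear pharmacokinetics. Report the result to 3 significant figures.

14.3 μg/mL

CYP2C9: 0.2 × 3.3 = 0.66
CYP2B6: 0.13 × 6.3 = 0.819
CYP2E1: 0.38 × 1.4 = 0.532
Other: 0.29 (unchanged)
CL_new/CL_old = 0.66 + 0.819 + 0.532 + 0.29 = 2.301.
New steady-state plasma level = 32.9 / 2.301 = 14.3 μg/mL (concentration scales inversely with clearance).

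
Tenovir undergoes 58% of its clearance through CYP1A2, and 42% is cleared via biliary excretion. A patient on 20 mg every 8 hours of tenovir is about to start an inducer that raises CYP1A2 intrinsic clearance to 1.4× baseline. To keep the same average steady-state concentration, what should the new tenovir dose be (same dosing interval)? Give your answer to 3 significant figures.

24.6 mg

CYP1A2: 0.58 × 1.4 = 0.812
Other: 0.42 (unchanged)
New clearance relative to baseline: 0.812 + 0.42 = 1.232.
Css,avg = (dose rate)/CL, so holding Css fixed requires dose ∝ CL: 20 × 1.232 = 24.6 mg.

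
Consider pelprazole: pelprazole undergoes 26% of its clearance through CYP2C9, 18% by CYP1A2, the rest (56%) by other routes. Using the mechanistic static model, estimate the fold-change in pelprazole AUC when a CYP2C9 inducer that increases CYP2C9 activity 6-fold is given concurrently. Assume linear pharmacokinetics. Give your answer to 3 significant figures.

The CYP2C9 pathway (26% of clearance) increases to 6× activity: 0.26 × 6 = 1.56.
CYP1A2 (18%) and the residual 56% are unaffected.
New clearance relative to baseline: 1.56 + 0.18 + 0.56 = 2.3.
AUC is inversely proportional to clearance, so the fold-change is 1 / 2.3 = 0.435.

0.435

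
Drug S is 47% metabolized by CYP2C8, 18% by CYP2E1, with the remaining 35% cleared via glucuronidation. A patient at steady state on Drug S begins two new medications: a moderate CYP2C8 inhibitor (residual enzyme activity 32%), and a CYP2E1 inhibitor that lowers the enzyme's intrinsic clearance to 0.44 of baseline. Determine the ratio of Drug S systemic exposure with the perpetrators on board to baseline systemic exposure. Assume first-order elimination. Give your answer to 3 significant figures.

1.73

CYP2C8: 0.47 × 0.32 = 0.1504
CYP2E1: 0.18 × 0.44 = 0.0792
Other: 0.35 (unchanged)
Relative clearance = 0.1504 + 0.0792 + 0.35 = 0.5796.
Because systemic exposure varies inversely with clearance, the combined effect is 1 / 0.5796 = 1.73.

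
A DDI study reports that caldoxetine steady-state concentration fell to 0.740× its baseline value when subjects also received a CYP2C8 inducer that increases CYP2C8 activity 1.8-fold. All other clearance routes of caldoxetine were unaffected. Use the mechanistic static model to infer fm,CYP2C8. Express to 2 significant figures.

0.44

Call the CYP2C8 fraction fm. After the interaction, CL_new/CL_old = fm × 1.8 + (1 − fm).
Steady-state concentration ratio = 1 / (new CL fraction), so new CL fraction = 1 / 0.740 = 1.351.
fm × 1.8 + 1 − fm = 1.351  ⇒  fm × (1.8 − 1) = 0.3514  ⇒  fm = 0.44.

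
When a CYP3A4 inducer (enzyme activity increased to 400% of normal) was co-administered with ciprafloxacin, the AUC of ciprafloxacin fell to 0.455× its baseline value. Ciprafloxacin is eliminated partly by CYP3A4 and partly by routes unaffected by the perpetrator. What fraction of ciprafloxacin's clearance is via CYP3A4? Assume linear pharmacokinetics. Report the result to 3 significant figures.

0.399

Write x for the fraction cleared via CYP3A4. The observed AUC change means clearance rose to 1/0.455 = 2.198 of baseline.
Setting x·4 + (1 − x) = 2.198 and solving: x = (2.198 − 1)/(4 − 1) = 0.399.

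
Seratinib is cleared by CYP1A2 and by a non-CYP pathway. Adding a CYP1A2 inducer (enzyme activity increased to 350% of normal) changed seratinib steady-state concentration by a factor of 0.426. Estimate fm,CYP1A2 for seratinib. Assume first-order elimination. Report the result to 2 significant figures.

0.54

Let fm be the CYP1A2 fraction. New clearance relative to baseline = fm × 3.5 + (1 − fm).
Steady-state concentration ratio = 1 / (new CL fraction), so new CL fraction = 1 / 0.426 = 2.347.
fm × 3.5 + 1 − fm = 2.347  ⇒  fm × (3.5 − 1) = 1.347  ⇒  fm = 0.54.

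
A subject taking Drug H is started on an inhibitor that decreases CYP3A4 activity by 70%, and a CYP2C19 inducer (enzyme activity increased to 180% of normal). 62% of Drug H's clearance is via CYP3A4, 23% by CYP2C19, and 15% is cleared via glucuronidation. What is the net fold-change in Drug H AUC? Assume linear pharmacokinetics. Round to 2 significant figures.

The CYP3A4 pathway (62% of clearance) falls to 0.3× activity: 0.62 × 0.3 = 0.186.
The CYP2C19 pathway (23% of clearance) rises to 1.8× activity: 0.23 × 1.8 = 0.414.
Non-CYP routes (15%) are unchanged.
Relative clearance = 0.186 + 0.414 + 0.15 = 0.75.
Because AUC varies inversely with clearance, the combined effect is 1 / 0.75 = 1.3.

1.3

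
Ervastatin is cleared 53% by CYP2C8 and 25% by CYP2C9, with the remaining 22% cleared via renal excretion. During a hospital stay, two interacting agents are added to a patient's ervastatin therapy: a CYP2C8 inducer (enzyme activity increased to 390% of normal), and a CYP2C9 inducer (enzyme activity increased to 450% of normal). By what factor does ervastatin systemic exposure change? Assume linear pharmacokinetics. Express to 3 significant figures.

0.293

CYP2C8: 0.53 × 3.9 = 2.067
CYP2C9: 0.25 × 4.5 = 1.125
Other: 0.22 (unchanged)
CL_new/CL_old = 2.067 + 1.125 + 0.22 = 3.412.
Net systemic exposure ratio = 1 / 3.412 = 0.293.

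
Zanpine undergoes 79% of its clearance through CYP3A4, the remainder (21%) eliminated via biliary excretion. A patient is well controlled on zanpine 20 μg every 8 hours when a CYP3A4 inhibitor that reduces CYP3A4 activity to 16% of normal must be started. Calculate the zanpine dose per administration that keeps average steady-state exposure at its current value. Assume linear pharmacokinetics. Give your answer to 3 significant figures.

6.73 μg

CYP3A4: 0.79 × 0.16 = 0.1264
Other: 0.21 (unchanged)
Relative clearance = 0.1264 + 0.21 = 0.3364.
To maintain the same steady-state level, dose must scale with clearance: new dose = 20 × 0.3364 = 6.73 μg.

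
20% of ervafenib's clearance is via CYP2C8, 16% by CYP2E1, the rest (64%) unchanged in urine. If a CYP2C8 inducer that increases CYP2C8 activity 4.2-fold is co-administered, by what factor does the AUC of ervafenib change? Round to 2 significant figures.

The CYP2C8 pathway (20% of clearance) increases to 4.2× activity: 0.2 × 4.2 = 0.84.
CYP2E1 (16%) and the residual 64% are unaffected.
CL_new/CL_old = 0.84 + 0.16 + 0.64 = 1.64.
AUC is inversely proportional to clearance, so the fold-change is 1 / 1.64 = 0.61.

0.61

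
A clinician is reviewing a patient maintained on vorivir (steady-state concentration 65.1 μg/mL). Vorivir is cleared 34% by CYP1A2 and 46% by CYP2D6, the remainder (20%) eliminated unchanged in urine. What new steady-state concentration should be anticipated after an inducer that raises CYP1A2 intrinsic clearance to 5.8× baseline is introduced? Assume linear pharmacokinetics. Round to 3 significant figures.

24.7 μg/mL

The CYP1A2 pathway (34% of clearance) rises to 5.8× activity: 0.34 × 5.8 = 1.972.
CYP2D6 (46%) and the residual 20% are unaffected.
CL_new/CL_old = 1.972 + 0.46 + 0.2 = 2.632.
Steady-state concentration ∝ 1/CL, so new value = 65.1 / 2.632 = 24.7 μg/mL.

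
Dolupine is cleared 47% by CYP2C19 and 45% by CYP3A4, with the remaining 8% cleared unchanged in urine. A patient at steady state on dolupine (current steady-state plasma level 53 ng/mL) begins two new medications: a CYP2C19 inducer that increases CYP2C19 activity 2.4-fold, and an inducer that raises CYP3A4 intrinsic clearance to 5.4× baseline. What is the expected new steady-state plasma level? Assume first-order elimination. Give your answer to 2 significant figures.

15 ng/mL

CYP2C19: 0.47 × 2.4 = 1.128
CYP3A4: 0.45 × 5.4 = 2.43
Other: 0.08 (unchanged)
Relative clearance = 1.128 + 2.43 + 0.08 = 3.638.
Steady-state plasma level ∝ 1/CL: new value = 53 / 3.638 = 15 ng/mL.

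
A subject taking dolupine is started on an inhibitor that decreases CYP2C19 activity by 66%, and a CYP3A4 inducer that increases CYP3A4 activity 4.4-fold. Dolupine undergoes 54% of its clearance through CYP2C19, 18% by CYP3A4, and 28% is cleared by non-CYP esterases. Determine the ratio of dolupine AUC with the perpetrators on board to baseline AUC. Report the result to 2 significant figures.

0.80

CYP2C19: 0.54 × 0.34 = 0.1836
CYP3A4: 0.18 × 4.4 = 0.792
Other: 0.28 (unchanged)
CL_new/CL_old = 0.1836 + 0.792 + 0.28 = 1.2556.
Net AUC ratio = 1 / 1.2556 = 0.80.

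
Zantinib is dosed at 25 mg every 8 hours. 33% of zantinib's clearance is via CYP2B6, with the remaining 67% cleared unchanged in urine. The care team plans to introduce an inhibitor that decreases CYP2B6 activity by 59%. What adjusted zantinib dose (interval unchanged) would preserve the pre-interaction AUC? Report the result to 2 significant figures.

The CYP2B6 pathway (33% of clearance) falls to 0.41× activity: 0.33 × 0.41 = 0.1353.
Non-CYP routes (67%) are unchanged.
Relative clearance = 0.1353 + 0.67 = 0.8053.
Css,avg = (dose rate)/CL, so holding Css fixed requires dose ∝ CL: 25 × 0.8053 = 20 mg.

20 mg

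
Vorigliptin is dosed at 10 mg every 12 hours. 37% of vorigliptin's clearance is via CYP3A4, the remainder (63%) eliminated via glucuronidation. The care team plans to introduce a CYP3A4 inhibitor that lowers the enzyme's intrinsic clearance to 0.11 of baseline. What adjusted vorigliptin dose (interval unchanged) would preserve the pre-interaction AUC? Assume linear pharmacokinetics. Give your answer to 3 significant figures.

The CYP3A4 pathway (37% of clearance) is reduced to 0.11× activity: 0.37 × 0.11 = 0.0407.
Non-CYP routes (63%) are unchanged.
New clearance relative to baseline: 0.0407 + 0.63 = 0.6707.
Css,avg = (dose rate)/CL, so holding Css fixed requires dose ∝ CL: 10 × 0.6707 = 6.71 mg.

6.71 mg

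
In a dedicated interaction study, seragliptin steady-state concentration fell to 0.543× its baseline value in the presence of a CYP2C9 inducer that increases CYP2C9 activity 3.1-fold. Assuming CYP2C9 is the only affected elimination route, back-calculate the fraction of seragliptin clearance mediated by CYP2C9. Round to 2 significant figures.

Write x for the fraction cleared via CYP2C9. The observed steady-state concentration change means clearance rose to 1/0.543 = 1.842 of baseline.
Setting x·3.1 + (1 − x) = 1.842 and solving: x = (1.842 − 1)/(3.1 − 1) = 0.40.

0.40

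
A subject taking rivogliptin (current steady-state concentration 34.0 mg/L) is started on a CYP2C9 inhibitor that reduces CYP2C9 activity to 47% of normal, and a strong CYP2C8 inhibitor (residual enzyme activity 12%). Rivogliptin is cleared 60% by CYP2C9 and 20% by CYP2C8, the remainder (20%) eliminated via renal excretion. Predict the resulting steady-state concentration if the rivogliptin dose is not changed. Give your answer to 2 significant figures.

67 mg/L

The CYP2C9 pathway (60% of clearance) drops to 0.47× activity: 0.6 × 0.47 = 0.282.
The CYP2C8 pathway (20% of clearance) drops to 0.12× activity: 0.2 × 0.12 = 0.024.
Non-CYP routes (20%) are unchanged.
New clearance relative to baseline: 0.282 + 0.024 + 0.2 = 0.506.
Dividing the baseline by the relative clearance: 34.0 / 0.506 = 67 mg/L.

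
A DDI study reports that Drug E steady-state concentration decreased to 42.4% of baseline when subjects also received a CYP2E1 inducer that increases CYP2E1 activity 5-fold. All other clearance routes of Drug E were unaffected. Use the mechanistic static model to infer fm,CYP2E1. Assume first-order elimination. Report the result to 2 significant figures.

0.34

Call the CYP2E1 fraction fm. After the interaction, CL_new/CL_old = fm × 5 + (1 − fm).
Steady-state concentration ratio = 1 / (new CL fraction), so new CL fraction = 1 / 0.424 = 2.358.
fm × 5 + 1 − fm = 2.358  ⇒  fm × (5 − 1) = 1.358  ⇒  fm = 0.34.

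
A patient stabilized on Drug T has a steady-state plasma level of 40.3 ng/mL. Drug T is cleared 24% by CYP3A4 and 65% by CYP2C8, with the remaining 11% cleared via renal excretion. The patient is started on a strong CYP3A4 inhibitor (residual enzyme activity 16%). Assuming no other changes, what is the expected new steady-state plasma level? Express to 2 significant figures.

The CYP3A4 pathway (24% of clearance) drops to 0.16× activity: 0.24 × 0.16 = 0.0384.
CYP2C8 (65%) and the residual 11% are unaffected.
New clearance relative to baseline: 0.0384 + 0.65 + 0.11 = 0.7984.
With dosing unchanged, steady-state plasma level scales as 1/CL: 40.3 / 0.7984 = 50 ng/mL.

50 ng/mL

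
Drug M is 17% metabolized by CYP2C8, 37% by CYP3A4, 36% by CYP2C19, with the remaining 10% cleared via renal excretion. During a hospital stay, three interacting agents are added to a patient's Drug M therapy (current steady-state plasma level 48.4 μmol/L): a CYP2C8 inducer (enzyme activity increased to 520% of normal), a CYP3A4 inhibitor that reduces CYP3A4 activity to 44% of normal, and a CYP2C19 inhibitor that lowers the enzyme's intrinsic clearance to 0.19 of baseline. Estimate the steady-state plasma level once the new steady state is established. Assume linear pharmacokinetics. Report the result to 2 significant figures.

40 μmol/L

The CYP2C8 pathway (17% of clearance) increases to 5.2× activity: 0.17 × 5.2 = 0.884.
The CYP3A4 pathway (37% of clearance) is reduced to 0.44× activity: 0.37 × 0.44 = 0.1628.
The CYP2C19 pathway (36% of clearance) falls to 0.19× activity: 0.36 × 0.19 = 0.0684.
The remaining 10% of clearance is unaffected.
Relative clearance = 0.884 + 0.1628 + 0.0684 + 0.1 = 1.2152.
Dividing the baseline by the relative clearance: 48.4 / 1.2152 = 40 μmol/L.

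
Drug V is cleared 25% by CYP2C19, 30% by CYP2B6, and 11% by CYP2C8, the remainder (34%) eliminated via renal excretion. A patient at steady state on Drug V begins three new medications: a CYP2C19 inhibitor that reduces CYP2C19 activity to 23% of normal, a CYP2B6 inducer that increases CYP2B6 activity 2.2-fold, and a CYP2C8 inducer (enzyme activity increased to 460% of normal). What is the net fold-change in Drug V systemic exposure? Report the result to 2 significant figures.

CYP2C19: 0.25 × 0.23 = 0.0575
CYP2B6: 0.3 × 2.2 = 0.66
CYP2C8: 0.11 × 4.6 = 0.506
Other: 0.34 (unchanged)
CL_new/CL_old = 0.0575 + 0.66 + 0.506 + 0.34 = 1.5635.
Systemic exposure ∝ 1/CL: fold-change = 1 / 1.5635 = 0.64.

0.64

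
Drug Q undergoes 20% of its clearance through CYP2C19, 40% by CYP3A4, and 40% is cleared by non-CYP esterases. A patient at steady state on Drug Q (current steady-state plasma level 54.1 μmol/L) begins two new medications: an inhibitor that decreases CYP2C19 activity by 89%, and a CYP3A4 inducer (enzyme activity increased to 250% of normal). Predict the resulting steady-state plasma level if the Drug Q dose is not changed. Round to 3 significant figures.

The CYP2C19 pathway (20% of clearance) is reduced to 0.11× activity: 0.2 × 0.11 = 0.022.
The CYP3A4 pathway (40% of clearance) rises to 2.5× activity: 0.4 × 2.5 = 1.
The remaining 40% of clearance is unaffected.
New clearance relative to baseline: 0.022 + 1 + 0.4 = 1.422.
Dividing the baseline by the relative clearance: 54.1 / 1.422 = 38.0 μmol/L.

38.0 μmol/L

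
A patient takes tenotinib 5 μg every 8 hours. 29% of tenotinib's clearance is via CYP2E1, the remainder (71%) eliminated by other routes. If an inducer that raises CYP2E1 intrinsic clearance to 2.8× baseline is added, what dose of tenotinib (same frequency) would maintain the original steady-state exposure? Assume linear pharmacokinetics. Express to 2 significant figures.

CYP2E1: 0.29 × 2.8 = 0.812
Other: 0.71 (unchanged)
CL_new/CL_old = 0.812 + 0.71 = 1.522.
Css,avg = (dose rate)/CL, so holding Css fixed requires dose ∝ CL: 5 × 1.522 = 7.6 μg.

7.6 μg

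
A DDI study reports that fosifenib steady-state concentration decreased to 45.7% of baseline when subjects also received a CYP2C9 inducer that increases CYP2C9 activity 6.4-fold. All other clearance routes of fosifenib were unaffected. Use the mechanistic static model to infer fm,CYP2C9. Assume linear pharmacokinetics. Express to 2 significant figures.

0.22

Let fm be the CYP2C9 fraction. New clearance relative to baseline = fm × 6.4 + (1 − fm).
Steady-state concentration ratio = 1 / (new CL fraction), so new CL fraction = 1 / 0.457 = 2.188.
fm × 6.4 + 1 − fm = 2.188  ⇒  fm × (6.4 − 1) = 1.188  ⇒  fm = 0.22.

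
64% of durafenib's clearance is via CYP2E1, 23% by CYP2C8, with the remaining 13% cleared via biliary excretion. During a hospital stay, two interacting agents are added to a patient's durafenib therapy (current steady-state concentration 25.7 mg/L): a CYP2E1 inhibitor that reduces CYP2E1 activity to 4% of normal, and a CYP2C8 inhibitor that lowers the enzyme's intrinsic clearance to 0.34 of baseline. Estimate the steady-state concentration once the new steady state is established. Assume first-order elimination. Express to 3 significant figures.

CYP2E1: 0.64 × 0.04 = 0.0256
CYP2C8: 0.23 × 0.34 = 0.0782
Other: 0.13 (unchanged)
New clearance relative to baseline: 0.0256 + 0.0782 + 0.13 = 0.2338.
New steady-state concentration = 25.7 / 0.2338 = 110 mg/L (concentration scales inversely with clearance).

110 mg/L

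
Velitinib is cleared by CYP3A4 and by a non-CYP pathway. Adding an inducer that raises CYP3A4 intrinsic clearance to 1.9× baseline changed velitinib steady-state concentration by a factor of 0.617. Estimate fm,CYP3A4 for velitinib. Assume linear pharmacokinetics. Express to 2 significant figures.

0.69

Let fm be the CYP3A4 fraction. New clearance relative to baseline = fm × 1.9 + (1 − fm).
Steady-state concentration ratio = 1 / (new CL fraction), so new CL fraction = 1 / 0.617 = 1.621.
fm × 1.9 + 1 − fm = 1.621  ⇒  fm × (1.9 − 1) = 0.6207  ⇒  fm = 0.69.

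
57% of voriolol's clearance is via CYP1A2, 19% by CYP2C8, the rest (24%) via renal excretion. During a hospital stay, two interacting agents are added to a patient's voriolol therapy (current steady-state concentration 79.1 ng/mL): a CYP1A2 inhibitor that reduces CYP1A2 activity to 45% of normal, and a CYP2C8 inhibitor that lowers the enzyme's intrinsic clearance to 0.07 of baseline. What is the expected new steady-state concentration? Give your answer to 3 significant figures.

155 ng/mL

The CYP1A2 pathway (57% of clearance) falls to 0.45× activity: 0.57 × 0.45 = 0.2565.
The CYP2C8 pathway (19% of clearance) is reduced to 0.07× activity: 0.19 × 0.07 = 0.0133.
Non-CYP routes (24%) are unchanged.
CL_new/CL_old = 0.2565 + 0.0133 + 0.24 = 0.5098.
Steady-state concentration ∝ 1/CL: new value = 79.1 / 0.5098 = 155 ng/mL.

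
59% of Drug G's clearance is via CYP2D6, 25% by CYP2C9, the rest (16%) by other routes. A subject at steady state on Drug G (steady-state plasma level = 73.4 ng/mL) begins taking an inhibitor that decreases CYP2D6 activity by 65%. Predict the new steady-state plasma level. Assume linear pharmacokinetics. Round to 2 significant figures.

CYP2D6: 0.59 × 0.35 = 0.2065
CYP2C9: 0.25 (unchanged)
Other: 0.16 (unchanged)
Relative clearance = 0.2065 + 0.25 + 0.16 = 0.6165.
With dosing unchanged, steady-state plasma level scales as 1/CL: 73.4 / 0.6165 = 1.2 × 10² ng/mL.

1.2 × 10² ng/mL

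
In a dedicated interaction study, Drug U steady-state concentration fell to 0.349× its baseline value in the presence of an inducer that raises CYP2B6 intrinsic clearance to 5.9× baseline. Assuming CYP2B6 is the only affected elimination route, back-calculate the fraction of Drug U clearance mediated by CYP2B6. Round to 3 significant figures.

0.381

Let fm be the CYP2B6 fraction. New clearance relative to baseline = fm × 5.9 + (1 − fm).
Steady-state concentration ratio = 1 / (new CL fraction), so new CL fraction = 1 / 0.349 = 2.865.
fm × 5.9 + 1 − fm = 2.865  ⇒  fm × (5.9 − 1) = 1.865  ⇒  fm = 0.381.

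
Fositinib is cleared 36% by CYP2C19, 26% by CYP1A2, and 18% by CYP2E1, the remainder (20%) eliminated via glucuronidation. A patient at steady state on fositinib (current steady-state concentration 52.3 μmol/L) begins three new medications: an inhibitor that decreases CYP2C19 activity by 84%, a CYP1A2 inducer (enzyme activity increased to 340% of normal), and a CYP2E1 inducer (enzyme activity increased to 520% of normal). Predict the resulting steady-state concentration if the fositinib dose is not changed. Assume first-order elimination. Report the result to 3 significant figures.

CYP2C19: 0.36 × 0.16 = 0.0576
CYP1A2: 0.26 × 3.4 = 0.884
CYP2E1: 0.18 × 5.2 = 0.936
Other: 0.2 (unchanged)
Relative clearance = 0.0576 + 0.884 + 0.936 + 0.2 = 2.0776.
Dividing the baseline by the relative clearance: 52.3 / 2.0776 = 25.2 μmol/L.

25.2 μmol/L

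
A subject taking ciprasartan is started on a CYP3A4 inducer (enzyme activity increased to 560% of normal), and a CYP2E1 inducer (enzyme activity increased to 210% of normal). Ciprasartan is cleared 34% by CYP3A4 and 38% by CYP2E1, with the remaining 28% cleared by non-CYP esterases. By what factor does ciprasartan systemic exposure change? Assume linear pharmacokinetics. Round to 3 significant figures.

0.335

The CYP3A4 pathway (34% of clearance) is boosted to 5.6× activity: 0.34 × 5.6 = 1.904.
The CYP2E1 pathway (38% of clearance) rises to 2.1× activity: 0.38 × 2.1 = 0.798.
The remaining 28% of clearance is unaffected.
Relative clearance = 1.904 + 0.798 + 0.28 = 2.982.
Net systemic exposure ratio = 1 / 2.982 = 0.335.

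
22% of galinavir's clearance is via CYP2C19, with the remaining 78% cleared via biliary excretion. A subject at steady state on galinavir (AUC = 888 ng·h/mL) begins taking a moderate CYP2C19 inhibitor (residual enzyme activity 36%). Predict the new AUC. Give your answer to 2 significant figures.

1.0 × 10³ ng·h/mL

The CYP2C19 pathway (22% of clearance) is reduced to 0.36× activity: 0.22 × 0.36 = 0.0792.
Non-CYP routes (78%) are unchanged.
New clearance relative to baseline: 0.0792 + 0.78 = 0.8592.
With dosing unchanged, AUC scales as 1/CL: 888 / 0.8592 = 1.0 × 10³ ng·h/mL.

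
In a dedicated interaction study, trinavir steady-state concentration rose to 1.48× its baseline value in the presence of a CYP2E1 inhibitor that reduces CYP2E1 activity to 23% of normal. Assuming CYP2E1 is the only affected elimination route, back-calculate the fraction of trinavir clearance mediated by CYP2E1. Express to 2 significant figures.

0.42

CL'/CL = 1 / 1.48 = 0.6757
0.23·fm + (1 − fm) = 0.6757
fm = (0.6757 − 1) / (0.23 − 1) = 0.42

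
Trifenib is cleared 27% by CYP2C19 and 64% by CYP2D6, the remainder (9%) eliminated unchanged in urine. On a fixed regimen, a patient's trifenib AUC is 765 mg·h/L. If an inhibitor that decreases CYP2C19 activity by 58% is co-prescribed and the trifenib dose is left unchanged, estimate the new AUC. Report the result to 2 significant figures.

9.1 × 10² mg·h/L

The CYP2C19 pathway (27% of clearance) drops to 0.42× activity: 0.27 × 0.42 = 0.1134.
CYP2D6 (64%) and the residual 9% are unaffected.
Relative clearance = 0.1134 + 0.64 + 0.09 = 0.8434.
New AUC = baseline ÷ relative clearance = 765 / 0.8434 = 9.1 × 10² mg·h/L.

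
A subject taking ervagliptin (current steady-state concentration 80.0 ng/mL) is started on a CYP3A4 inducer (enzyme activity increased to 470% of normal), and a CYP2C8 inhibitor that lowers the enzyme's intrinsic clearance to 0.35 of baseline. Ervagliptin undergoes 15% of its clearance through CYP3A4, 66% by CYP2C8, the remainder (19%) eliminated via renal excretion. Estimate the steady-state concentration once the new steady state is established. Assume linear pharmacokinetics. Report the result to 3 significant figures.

The CYP3A4 pathway (15% of clearance) rises to 4.7× activity: 0.15 × 4.7 = 0.705.
The CYP2C8 pathway (66% of clearance) drops to 0.35× activity: 0.66 × 0.35 = 0.231.
Non-CYP routes (19%) are unchanged.
Relative clearance = 0.705 + 0.231 + 0.19 = 1.126.
Steady-state concentration ∝ 1/CL: new value = 80.0 / 1.126 = 71.0 ng/mL.

71.0 ng/mL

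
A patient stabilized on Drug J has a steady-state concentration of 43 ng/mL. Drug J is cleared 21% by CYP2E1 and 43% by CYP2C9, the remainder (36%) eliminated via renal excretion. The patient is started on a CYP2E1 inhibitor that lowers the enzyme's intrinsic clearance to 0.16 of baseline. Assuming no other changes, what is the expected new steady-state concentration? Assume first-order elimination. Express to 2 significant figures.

The CYP2E1 pathway (21% of clearance) is reduced to 0.16× activity: 0.21 × 0.16 = 0.0336.
CYP2C9 (43%) and the residual 36% are unaffected.
New clearance relative to baseline: 0.0336 + 0.43 + 0.36 = 0.8236.
New steady-state concentration = baseline ÷ relative clearance = 43 / 0.8236 = 52 ng/mL.

52 ng/mL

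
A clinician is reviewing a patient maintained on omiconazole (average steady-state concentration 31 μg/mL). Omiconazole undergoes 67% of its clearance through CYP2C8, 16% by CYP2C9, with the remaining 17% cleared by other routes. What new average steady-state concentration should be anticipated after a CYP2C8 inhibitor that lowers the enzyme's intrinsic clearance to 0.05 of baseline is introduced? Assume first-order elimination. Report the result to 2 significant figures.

85 μg/mL

The CYP2C8 pathway (67% of clearance) drops to 0.05× activity: 0.67 × 0.05 = 0.0335.
CYP2C9 (16%) and the residual 17% are unaffected.
Relative clearance = 0.0335 + 0.16 + 0.17 = 0.3635.
Average steady-state concentration ∝ 1/CL, so new value = 31 / 0.3635 = 85 μg/mL.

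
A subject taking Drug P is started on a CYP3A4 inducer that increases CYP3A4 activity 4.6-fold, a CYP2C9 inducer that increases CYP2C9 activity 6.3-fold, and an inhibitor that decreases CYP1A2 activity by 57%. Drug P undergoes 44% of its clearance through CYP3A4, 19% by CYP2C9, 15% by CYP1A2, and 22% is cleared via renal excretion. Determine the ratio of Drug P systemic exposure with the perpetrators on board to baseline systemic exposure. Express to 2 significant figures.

0.29

The CYP3A4 pathway (44% of clearance) increases to 4.6× activity: 0.44 × 4.6 = 2.024.
The CYP2C9 pathway (19% of clearance) is boosted to 6.3× activity: 0.19 × 6.3 = 1.197.
The CYP1A2 pathway (15% of clearance) drops to 0.43× activity: 0.15 × 0.43 = 0.0645.
The remaining 22% of clearance is unaffected.
New clearance relative to baseline: 2.024 + 1.197 + 0.0645 + 0.22 = 3.5055.
Net systemic exposure ratio = 1 / 3.5055 = 0.29.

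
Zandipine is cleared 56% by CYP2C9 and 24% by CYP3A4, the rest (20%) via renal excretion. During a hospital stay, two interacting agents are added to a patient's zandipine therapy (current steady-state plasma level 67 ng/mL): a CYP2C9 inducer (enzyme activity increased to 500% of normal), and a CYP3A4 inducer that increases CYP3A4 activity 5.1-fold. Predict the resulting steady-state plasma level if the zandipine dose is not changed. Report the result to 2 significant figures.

16 ng/mL

The CYP2C9 pathway (56% of clearance) increases to 5× activity: 0.56 × 5 = 2.8.
The CYP3A4 pathway (24% of clearance) increases to 5.1× activity: 0.24 × 5.1 = 1.224.
The remaining 20% of clearance is unaffected.
Relative clearance = 2.8 + 1.224 + 0.2 = 4.224.
Dividing the baseline by the relative clearance: 67 / 4.224 = 16 ng/mL.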